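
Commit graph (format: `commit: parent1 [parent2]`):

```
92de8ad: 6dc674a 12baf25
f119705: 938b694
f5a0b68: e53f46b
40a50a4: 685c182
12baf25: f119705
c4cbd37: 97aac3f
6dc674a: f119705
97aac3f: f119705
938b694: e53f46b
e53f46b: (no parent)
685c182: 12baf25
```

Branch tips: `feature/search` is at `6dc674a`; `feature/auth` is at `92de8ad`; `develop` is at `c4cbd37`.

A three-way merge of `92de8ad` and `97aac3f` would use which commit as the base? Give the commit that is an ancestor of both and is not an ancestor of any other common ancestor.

Ancestors of 92de8ad: {12baf25, 6dc674a, 92de8ad, 938b694, e53f46b, f119705}.
Ancestors of 97aac3f: {938b694, 97aac3f, e53f46b, f119705}.
Common ancestors: {938b694, e53f46b, f119705}.
Among these, f119705 is not an ancestor of any other common ancestor — it is the merge base.

f119705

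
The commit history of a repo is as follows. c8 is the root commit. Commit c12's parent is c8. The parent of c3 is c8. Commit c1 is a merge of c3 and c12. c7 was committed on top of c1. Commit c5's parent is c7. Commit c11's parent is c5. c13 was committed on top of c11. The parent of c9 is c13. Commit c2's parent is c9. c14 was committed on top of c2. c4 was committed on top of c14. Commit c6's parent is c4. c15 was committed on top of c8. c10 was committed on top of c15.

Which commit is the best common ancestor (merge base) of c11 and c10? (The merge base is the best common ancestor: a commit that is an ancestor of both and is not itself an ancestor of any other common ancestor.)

c8

Ancestors of c11: {c1, c11, c12, c3, c5, c7, c8}.
Ancestors of c10: {c10, c15, c8}.
Common ancestors: {c8}.
The only common ancestor is c8, so it is the merge base.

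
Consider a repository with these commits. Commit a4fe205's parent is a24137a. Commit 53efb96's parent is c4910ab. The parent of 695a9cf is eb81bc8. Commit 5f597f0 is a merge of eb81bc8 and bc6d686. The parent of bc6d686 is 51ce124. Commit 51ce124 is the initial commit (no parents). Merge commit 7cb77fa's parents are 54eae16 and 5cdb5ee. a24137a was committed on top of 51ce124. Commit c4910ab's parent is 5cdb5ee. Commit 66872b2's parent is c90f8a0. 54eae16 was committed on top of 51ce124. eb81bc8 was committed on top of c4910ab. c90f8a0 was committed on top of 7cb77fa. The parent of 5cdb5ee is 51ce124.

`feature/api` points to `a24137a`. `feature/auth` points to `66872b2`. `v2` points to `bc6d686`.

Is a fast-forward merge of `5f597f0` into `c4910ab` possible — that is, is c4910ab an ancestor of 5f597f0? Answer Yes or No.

Yes

A fast-forward from c4910ab to 5f597f0 is possible iff c4910ab is an ancestor of 5f597f0.
Ancestors of 5f597f0: {51ce124, 5cdb5ee, 5f597f0, bc6d686, c4910ab, eb81bc8}.
c4910ab is among them, so fast-forward is possible.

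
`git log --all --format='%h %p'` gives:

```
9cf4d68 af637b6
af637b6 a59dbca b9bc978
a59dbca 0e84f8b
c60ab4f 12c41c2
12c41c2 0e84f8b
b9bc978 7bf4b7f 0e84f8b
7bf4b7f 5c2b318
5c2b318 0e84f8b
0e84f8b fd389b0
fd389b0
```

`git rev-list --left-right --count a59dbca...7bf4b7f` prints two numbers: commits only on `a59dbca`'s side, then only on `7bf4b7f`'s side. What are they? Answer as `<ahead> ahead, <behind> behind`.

1 ahead, 2 behind

Reachable from a59dbca: {0e84f8b, a59dbca, fd389b0}.
Reachable from 7bf4b7f: {0e84f8b, 5c2b318, 7bf4b7f, fd389b0}.
Only in a59dbca's history (ahead): {a59dbca} — 1.
Only in 7bf4b7f's history (behind): {5c2b318, 7bf4b7f} — 2.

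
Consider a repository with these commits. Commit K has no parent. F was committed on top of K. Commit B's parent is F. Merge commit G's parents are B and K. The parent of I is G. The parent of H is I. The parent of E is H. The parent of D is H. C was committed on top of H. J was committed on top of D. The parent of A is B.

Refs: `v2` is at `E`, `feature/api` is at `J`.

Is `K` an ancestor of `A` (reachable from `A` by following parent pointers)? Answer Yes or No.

Ancestors of A (commits reachable by following parents): {A, B, F, K}.
K is in that set, so it is an ancestor of A.

Yes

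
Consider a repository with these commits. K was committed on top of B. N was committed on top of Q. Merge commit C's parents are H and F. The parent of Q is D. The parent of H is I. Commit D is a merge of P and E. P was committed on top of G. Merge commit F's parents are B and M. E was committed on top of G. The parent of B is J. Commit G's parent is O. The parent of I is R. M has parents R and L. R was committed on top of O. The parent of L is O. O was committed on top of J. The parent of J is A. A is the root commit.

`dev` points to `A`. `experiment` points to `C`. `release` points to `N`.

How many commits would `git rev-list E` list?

Walking parent pointers from E: reachable set = {A, E, G, J, O}.
That is 5 commits.

5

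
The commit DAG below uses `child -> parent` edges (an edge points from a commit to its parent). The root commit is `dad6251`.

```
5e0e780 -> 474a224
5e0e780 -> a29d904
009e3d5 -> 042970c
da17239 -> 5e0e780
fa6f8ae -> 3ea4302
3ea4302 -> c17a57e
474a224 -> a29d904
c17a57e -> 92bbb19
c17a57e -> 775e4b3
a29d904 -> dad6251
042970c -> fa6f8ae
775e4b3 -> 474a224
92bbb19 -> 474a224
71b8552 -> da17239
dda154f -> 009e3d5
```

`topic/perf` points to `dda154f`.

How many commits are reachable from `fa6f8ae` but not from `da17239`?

5

Reachable from fa6f8ae: {3ea4302, 474a224, 775e4b3, 92bbb19, a29d904, c17a57e, dad6251, fa6f8ae}.
Reachable from da17239: {474a224, 5e0e780, a29d904, da17239, dad6251}.
In fa6f8ae's history but not da17239's: {3ea4302, 775e4b3, 92bbb19, c17a57e, fa6f8ae} — 5 commits.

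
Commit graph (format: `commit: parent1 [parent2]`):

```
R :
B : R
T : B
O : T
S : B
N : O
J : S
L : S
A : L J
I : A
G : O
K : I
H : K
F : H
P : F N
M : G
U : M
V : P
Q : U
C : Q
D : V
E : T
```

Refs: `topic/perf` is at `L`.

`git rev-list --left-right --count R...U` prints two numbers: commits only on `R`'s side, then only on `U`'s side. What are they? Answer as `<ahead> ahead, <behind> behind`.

0 ahead, 6 behind

Reachable from R: {R}.
Reachable from U: {B, G, M, O, R, T, U}.
Only in R's history (ahead): {} — 0.
Only in U's history (behind): {B, G, M, O, T, U} — 6.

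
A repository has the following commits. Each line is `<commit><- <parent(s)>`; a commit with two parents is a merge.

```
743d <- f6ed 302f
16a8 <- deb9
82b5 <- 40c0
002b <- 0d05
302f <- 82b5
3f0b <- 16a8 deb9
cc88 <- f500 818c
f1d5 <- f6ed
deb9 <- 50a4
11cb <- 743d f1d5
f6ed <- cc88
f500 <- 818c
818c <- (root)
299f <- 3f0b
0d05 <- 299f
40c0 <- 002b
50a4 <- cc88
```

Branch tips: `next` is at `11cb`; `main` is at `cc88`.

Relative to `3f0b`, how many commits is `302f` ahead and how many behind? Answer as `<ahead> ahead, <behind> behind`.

Reachable from 302f: {002b, 0d05, 16a8, 299f, 302f, 3f0b, 40c0, 50a4, 818c, 82b5, cc88, deb9, f500}.
Reachable from 3f0b: {16a8, 3f0b, 50a4, 818c, cc88, deb9, f500}.
Only in 302f's history (ahead): {002b, 0d05, 299f, 302f, 40c0, 82b5} — 6.
Only in 3f0b's history (behind): {} — 0.

6 ahead, 0 behind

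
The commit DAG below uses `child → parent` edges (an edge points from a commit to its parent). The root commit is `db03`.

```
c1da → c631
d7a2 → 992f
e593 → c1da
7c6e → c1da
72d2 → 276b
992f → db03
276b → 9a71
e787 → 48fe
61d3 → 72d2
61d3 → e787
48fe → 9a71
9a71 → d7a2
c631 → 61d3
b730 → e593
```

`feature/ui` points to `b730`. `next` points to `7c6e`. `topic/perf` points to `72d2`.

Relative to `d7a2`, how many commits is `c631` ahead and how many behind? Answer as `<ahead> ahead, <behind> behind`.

Reachable from c631: {276b, 48fe, 61d3, 72d2, 992f, 9a71, c631, d7a2, db03, e787}.
Reachable from d7a2: {992f, d7a2, db03}.
Only in c631's history (ahead): {276b, 48fe, 61d3, 72d2, 9a71, c631, e787} — 7.
Only in d7a2's history (behind): {} — 0.

7 ahead, 0 behind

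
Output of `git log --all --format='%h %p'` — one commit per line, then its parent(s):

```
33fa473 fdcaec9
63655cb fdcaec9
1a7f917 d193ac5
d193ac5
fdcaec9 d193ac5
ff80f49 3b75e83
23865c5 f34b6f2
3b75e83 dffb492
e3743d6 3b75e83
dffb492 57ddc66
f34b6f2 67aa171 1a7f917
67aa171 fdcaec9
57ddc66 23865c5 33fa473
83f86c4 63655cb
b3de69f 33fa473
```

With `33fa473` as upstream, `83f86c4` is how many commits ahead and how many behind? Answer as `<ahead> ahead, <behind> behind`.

Reachable from 83f86c4: {63655cb, 83f86c4, d193ac5, fdcaec9}.
Reachable from 33fa473: {33fa473, d193ac5, fdcaec9}.
Only in 83f86c4's history (ahead): {63655cb, 83f86c4} — 2.
Only in 33fa473's history (behind): {33fa473} — 1.

2 ahead, 1 behind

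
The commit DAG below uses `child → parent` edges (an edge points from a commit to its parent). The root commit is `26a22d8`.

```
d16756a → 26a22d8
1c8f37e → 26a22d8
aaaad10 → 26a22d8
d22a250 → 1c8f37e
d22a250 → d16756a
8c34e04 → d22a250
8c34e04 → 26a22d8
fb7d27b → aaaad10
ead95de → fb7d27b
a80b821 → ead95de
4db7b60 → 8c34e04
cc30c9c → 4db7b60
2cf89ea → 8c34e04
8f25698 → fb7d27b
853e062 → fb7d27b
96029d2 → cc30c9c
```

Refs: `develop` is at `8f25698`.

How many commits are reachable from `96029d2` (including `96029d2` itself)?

Walking parent pointers from 96029d2: reachable set = {1c8f37e, 26a22d8, 4db7b60, 8c34e04, 96029d2, cc30c9c, d16756a, d22a250}.
That is 8 commits.

8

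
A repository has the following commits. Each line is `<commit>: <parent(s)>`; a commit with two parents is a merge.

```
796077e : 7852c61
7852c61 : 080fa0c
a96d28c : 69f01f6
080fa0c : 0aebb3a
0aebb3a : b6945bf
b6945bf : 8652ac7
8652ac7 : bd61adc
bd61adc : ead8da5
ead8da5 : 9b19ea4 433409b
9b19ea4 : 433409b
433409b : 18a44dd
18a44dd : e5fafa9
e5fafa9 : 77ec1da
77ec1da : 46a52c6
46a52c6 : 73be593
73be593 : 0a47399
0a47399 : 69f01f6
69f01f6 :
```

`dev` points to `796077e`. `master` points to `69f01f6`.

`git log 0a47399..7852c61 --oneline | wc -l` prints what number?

14

Reachable from 7852c61: {080fa0c, 0a47399, 0aebb3a, 18a44dd, 433409b, 46a52c6, 69f01f6, 73be593, 77ec1da, 7852c61, 8652ac7, 9b19ea4, b6945bf, bd61adc, e5fafa9, ead8da5}.
Reachable from 0a47399: {0a47399, 69f01f6}.
In 7852c61's history but not 0a47399's: {080fa0c, 0aebb3a, 18a44dd, 433409b, 46a52c6, 73be593, 77ec1da, 7852c61, 8652ac7, 9b19ea4, b6945bf, bd61adc, e5fafa9, ead8da5} — 14 commits.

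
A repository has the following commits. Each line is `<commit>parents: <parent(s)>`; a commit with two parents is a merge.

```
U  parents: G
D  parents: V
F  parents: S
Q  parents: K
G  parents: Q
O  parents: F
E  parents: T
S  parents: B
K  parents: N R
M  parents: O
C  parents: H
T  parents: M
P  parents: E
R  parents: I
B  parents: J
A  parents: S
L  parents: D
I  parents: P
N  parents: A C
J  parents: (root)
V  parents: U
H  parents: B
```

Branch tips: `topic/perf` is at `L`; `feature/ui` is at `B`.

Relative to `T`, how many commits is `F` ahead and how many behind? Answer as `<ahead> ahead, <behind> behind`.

0 ahead, 3 behind

Reachable from F: {B, F, J, S}.
Reachable from T: {B, F, J, M, O, S, T}.
Only in F's history (ahead): {} — 0.
Only in T's history (behind): {M, O, T} — 3.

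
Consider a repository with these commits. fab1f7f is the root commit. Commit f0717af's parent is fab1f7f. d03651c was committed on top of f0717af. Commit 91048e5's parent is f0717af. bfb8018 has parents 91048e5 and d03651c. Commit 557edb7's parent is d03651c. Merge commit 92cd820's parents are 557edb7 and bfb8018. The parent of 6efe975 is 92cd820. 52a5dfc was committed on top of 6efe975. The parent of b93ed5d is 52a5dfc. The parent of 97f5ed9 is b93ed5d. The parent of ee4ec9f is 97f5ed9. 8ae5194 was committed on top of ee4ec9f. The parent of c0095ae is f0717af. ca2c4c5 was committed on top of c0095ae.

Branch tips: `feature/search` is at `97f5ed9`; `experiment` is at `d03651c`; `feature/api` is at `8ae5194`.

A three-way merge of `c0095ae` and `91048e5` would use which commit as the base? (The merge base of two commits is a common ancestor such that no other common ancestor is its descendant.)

f0717af

Ancestors of c0095ae: {c0095ae, f0717af, fab1f7f}.
Ancestors of 91048e5: {91048e5, f0717af, fab1f7f}.
Common ancestors: {f0717af, fab1f7f}.
Among these, f0717af is not an ancestor of any other common ancestor — it is the merge base.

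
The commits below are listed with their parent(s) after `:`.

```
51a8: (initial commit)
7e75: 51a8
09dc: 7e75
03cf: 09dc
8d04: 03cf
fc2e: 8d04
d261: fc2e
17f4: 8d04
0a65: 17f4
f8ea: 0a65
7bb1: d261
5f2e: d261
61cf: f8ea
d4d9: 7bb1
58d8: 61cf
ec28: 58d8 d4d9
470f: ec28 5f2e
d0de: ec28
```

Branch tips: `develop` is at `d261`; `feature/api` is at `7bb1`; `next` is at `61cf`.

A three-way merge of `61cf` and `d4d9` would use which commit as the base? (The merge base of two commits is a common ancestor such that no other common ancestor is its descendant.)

8d04

Ancestors of 61cf: {03cf, 09dc, 0a65, 17f4, 51a8, 61cf, 7e75, 8d04, f8ea}.
Ancestors of d4d9: {03cf, 09dc, 51a8, 7bb1, 7e75, 8d04, d261, d4d9, fc2e}.
Common ancestors: {03cf, 09dc, 51a8, 7e75, 8d04}.
Among these, 8d04 is not an ancestor of any other common ancestor — it is the merge base.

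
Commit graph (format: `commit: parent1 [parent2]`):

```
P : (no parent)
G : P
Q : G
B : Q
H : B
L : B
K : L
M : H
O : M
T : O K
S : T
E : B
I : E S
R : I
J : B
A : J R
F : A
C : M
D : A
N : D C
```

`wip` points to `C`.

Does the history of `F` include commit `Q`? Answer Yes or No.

Ancestors of F (commits reachable by following parents): {A, B, E, F, G, H, I, J, K, L, M, O, P, Q, R, S, T}.
Q is in that set, so it is an ancestor of F.

Yes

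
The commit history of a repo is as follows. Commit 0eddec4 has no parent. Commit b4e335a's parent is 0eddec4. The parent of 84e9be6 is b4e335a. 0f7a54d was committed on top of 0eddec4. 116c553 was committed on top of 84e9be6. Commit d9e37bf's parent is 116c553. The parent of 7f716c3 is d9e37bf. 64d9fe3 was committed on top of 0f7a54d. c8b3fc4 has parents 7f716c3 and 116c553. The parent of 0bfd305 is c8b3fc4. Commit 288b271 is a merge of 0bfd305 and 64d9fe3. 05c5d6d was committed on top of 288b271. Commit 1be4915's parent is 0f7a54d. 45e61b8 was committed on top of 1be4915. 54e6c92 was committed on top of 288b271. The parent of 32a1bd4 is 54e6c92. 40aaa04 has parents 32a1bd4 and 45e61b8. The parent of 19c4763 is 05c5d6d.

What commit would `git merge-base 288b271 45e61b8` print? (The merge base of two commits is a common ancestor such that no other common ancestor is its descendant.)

0f7a54d

Ancestors of 288b271: {0bfd305, 0eddec4, 0f7a54d, 116c553, 288b271, 64d9fe3, 7f716c3, 84e9be6, b4e335a, c8b3fc4, d9e37bf}.
Ancestors of 45e61b8: {0eddec4, 0f7a54d, 1be4915, 45e61b8}.
Common ancestors: {0eddec4, 0f7a54d}.
Among these, 0f7a54d is not an ancestor of any other common ancestor — it is the merge base.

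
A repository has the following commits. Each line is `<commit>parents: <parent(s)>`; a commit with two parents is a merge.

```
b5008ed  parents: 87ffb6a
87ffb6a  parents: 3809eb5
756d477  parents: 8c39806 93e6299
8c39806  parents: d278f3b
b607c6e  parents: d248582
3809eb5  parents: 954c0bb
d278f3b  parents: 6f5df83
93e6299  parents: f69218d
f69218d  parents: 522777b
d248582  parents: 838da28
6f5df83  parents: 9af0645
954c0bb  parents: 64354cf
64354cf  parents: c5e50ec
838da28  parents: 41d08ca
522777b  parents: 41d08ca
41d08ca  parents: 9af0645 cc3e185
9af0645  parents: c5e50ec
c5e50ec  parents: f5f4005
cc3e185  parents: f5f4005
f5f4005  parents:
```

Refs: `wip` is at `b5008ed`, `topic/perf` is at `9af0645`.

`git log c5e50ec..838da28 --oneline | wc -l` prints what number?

4

Reachable from 838da28: {41d08ca, 838da28, 9af0645, c5e50ec, cc3e185, f5f4005}.
Reachable from c5e50ec: {c5e50ec, f5f4005}.
In 838da28's history but not c5e50ec's: {41d08ca, 838da28, 9af0645, cc3e185} — 4 commits.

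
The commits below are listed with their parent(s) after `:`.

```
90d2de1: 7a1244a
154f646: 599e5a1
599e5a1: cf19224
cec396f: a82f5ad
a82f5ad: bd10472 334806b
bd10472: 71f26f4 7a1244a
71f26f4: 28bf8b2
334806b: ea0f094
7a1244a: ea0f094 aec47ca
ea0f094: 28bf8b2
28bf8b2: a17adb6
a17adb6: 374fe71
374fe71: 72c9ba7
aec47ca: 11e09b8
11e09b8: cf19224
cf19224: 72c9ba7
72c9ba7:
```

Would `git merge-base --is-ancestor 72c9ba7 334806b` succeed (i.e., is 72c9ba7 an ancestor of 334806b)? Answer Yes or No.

Yes

Ancestors of 334806b (commits reachable by following parents): {28bf8b2, 334806b, 374fe71, 72c9ba7, a17adb6, ea0f094}.
72c9ba7 is in that set, so it is an ancestor of 334806b.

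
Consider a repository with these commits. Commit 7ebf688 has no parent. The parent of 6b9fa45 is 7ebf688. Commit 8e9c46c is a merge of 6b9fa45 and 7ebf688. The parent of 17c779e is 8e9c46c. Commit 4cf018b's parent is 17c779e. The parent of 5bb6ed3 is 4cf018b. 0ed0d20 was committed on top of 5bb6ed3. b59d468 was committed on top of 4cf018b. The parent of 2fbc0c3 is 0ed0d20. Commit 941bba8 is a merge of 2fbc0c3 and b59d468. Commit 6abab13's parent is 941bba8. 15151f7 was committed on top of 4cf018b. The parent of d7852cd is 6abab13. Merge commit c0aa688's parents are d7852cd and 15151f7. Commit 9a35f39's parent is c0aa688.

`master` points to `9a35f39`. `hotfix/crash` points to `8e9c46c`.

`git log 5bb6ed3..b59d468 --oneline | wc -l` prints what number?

1

Reachable from b59d468: {17c779e, 4cf018b, 6b9fa45, 7ebf688, 8e9c46c, b59d468}.
Reachable from 5bb6ed3: {17c779e, 4cf018b, 5bb6ed3, 6b9fa45, 7ebf688, 8e9c46c}.
In b59d468's history but not 5bb6ed3's: {b59d468} — 1 commit.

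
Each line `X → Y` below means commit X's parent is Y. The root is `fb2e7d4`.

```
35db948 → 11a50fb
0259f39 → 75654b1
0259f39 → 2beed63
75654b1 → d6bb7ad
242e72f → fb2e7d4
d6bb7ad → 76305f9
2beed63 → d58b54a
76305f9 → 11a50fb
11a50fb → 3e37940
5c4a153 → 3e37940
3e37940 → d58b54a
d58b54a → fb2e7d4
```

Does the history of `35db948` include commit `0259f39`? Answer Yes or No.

Ancestors of 35db948: {11a50fb, 35db948, 3e37940, d58b54a, fb2e7d4}.
0259f39 is not in that set, so it is not an ancestor of 35db948.

No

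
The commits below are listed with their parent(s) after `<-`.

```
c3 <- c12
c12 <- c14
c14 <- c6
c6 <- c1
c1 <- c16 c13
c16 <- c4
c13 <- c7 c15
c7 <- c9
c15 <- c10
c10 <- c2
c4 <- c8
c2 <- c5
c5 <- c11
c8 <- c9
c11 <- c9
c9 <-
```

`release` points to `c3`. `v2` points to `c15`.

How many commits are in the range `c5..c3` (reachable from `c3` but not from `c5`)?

Reachable from c3: {c1, c10, c11, c12, c13, c14, c15, c16, c2, c3, c4, c5, c6, c7, c8, c9}.
Reachable from c5: {c11, c5, c9}.
In c3's history but not c5's: {c1, c10, c12, c13, c14, c15, c16, c2, c3, c4, c6, c7, c8} — 13 commits.

13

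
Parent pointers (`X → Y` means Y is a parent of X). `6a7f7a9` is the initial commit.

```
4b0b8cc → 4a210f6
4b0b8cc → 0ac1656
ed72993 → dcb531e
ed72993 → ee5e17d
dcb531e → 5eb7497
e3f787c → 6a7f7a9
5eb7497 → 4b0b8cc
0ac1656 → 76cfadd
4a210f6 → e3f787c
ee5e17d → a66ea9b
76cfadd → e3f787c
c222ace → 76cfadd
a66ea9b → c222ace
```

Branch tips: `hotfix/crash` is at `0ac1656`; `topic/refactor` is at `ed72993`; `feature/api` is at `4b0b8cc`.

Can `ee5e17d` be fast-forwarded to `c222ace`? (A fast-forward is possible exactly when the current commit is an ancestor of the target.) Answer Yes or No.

A fast-forward from ee5e17d to c222ace is possible iff ee5e17d is an ancestor of c222ace.
Ancestors of c222ace: {6a7f7a9, 76cfadd, c222ace, e3f787c}.
ee5e17d is not among them, so fast-forward is not possible.

No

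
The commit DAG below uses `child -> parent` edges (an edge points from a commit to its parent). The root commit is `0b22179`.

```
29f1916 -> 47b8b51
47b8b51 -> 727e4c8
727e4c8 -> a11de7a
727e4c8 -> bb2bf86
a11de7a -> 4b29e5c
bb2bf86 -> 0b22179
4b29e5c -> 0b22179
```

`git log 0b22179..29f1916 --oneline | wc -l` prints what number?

6

Reachable from 29f1916: {0b22179, 29f1916, 47b8b51, 4b29e5c, 727e4c8, a11de7a, bb2bf86}.
Reachable from 0b22179: {0b22179}.
In 29f1916's history but not 0b22179's: {29f1916, 47b8b51, 4b29e5c, 727e4c8, a11de7a, bb2bf86} — 6 commits.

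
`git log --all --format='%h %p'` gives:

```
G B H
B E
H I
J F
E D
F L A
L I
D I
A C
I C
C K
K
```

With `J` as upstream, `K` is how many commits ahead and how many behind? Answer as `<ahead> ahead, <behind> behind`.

0 ahead, 6 behind

Reachable from K: {K}.
Reachable from J: {A, C, F, I, J, K, L}.
Only in K's history (ahead): {} — 0.
Only in J's history (behind): {A, C, F, I, J, L} — 6.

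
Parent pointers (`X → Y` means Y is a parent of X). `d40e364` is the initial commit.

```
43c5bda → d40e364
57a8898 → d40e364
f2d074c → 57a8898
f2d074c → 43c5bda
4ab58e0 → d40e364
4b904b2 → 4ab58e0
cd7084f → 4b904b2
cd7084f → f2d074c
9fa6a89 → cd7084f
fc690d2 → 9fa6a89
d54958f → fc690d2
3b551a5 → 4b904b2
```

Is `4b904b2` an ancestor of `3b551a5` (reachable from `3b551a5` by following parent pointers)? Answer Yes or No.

Yes

Ancestors of 3b551a5 (commits reachable by following parents): {3b551a5, 4ab58e0, 4b904b2, d40e364}.
4b904b2 is in that set, so it is an ancestor of 3b551a5.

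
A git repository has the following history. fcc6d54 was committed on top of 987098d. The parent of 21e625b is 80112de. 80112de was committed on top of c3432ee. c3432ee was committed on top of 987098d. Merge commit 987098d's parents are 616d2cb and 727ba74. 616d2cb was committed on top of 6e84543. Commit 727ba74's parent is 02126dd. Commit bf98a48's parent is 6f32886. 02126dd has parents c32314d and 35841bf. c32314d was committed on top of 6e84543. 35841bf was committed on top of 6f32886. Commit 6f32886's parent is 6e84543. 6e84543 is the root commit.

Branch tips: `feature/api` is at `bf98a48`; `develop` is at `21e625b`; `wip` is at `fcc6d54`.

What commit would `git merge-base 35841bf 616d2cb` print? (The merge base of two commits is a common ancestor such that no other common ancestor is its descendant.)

Ancestors of 35841bf: {35841bf, 6e84543, 6f32886}.
Ancestors of 616d2cb: {616d2cb, 6e84543}.
Common ancestors: {6e84543}.
The only common ancestor is 6e84543, so it is the merge base.

6e84543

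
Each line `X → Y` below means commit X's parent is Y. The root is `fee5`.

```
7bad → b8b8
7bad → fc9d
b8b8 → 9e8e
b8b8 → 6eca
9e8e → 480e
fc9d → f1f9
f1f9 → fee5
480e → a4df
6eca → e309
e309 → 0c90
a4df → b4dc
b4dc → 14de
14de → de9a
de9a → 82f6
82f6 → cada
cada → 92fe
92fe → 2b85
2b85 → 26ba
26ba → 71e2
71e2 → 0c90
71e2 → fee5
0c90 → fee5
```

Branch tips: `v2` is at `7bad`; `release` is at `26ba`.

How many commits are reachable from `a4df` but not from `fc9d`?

Reachable from a4df: {0c90, 14de, 26ba, 2b85, 71e2, 82f6, 92fe, a4df, b4dc, cada, de9a, fee5}.
Reachable from fc9d: {f1f9, fc9d, fee5}.
In a4df's history but not fc9d's: {0c90, 14de, 26ba, 2b85, 71e2, 82f6, 92fe, a4df, b4dc, cada, de9a} — 11 commits.

11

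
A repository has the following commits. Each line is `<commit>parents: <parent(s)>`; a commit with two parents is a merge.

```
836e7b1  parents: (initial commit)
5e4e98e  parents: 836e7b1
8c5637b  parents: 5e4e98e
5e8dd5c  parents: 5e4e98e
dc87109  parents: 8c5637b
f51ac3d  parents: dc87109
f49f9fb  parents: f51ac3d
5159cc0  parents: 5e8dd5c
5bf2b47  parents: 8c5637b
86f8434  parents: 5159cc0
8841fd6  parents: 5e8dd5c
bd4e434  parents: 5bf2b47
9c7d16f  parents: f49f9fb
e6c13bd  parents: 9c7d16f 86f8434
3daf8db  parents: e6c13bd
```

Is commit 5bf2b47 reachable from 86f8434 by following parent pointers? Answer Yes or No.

Ancestors of 86f8434: {5159cc0, 5e4e98e, 5e8dd5c, 836e7b1, 86f8434}.
5bf2b47 is not in that set, so it is not an ancestor of 86f8434.

No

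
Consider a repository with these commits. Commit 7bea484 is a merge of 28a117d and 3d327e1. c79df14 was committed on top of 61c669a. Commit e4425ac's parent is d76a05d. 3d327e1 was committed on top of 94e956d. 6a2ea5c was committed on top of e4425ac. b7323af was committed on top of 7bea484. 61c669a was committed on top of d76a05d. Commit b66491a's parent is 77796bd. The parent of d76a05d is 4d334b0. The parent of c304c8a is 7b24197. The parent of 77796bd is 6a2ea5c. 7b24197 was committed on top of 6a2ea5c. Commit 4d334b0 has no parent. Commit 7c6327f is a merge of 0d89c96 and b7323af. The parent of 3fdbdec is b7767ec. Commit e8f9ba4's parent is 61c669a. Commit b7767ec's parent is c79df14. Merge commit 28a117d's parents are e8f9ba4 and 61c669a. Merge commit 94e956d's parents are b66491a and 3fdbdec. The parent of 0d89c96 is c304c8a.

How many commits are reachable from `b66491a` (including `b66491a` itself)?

Walking parent pointers from b66491a: reachable set = {4d334b0, 6a2ea5c, 77796bd, b66491a, d76a05d, e4425ac}.
That is 6 commits.

6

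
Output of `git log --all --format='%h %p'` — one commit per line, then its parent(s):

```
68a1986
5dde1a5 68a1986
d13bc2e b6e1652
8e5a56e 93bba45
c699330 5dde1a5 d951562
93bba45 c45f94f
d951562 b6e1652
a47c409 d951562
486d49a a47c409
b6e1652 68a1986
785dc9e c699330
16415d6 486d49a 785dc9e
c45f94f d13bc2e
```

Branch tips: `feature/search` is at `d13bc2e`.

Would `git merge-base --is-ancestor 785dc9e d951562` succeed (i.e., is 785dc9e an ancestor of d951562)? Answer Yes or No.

Ancestors of d951562: {68a1986, b6e1652, d951562}.
785dc9e is not in that set, so it is not an ancestor of d951562.

No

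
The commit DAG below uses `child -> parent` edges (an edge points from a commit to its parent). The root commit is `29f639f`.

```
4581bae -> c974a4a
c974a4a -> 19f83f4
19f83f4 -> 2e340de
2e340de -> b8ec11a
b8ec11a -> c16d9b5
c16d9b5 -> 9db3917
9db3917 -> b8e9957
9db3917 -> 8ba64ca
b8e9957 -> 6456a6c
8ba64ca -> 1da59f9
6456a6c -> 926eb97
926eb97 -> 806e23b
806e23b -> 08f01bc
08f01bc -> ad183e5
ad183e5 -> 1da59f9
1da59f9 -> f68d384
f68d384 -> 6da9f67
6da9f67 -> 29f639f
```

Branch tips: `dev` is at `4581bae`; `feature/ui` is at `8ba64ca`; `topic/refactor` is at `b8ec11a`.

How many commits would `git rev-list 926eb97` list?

Walking parent pointers from 926eb97: reachable set = {08f01bc, 1da59f9, 29f639f, 6da9f67, 806e23b, 926eb97, ad183e5, f68d384}.
That is 8 commits.

8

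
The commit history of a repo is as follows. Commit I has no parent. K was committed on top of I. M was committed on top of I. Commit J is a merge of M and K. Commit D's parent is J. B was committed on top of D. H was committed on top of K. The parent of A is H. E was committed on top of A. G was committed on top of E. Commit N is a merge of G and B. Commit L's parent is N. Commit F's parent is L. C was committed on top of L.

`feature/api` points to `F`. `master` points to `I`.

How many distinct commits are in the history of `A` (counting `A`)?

Walking parent pointers from A: reachable set = {A, H, I, K}.
That is 4 commits.

4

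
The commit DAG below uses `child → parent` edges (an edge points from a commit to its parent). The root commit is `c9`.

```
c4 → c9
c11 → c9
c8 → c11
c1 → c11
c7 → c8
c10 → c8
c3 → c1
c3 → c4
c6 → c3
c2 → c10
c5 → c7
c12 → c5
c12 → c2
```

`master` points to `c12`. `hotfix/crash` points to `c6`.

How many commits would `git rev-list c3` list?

Walking parent pointers from c3: reachable set = {c1, c11, c3, c4, c9}.
That is 5 commits.

5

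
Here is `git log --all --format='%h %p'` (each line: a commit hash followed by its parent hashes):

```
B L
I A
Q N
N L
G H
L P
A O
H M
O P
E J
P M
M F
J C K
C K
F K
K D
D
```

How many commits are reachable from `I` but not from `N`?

Reachable from I: {A, D, F, I, K, M, O, P}.
Reachable from N: {D, F, K, L, M, N, P}.
In I's history but not N's: {A, I, O} — 3 commits.

3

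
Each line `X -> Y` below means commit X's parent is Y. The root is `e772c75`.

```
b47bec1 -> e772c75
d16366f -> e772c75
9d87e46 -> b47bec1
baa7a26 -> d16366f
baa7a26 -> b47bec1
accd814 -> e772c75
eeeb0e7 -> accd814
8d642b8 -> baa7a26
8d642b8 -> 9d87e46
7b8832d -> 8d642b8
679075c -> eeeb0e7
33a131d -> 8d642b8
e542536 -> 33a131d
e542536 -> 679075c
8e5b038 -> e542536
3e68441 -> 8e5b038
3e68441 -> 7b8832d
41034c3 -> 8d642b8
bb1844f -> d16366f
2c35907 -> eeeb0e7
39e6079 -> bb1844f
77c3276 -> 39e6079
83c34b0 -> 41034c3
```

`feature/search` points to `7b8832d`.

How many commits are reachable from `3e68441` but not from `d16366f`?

12

Reachable from 3e68441: {33a131d, 3e68441, 679075c, 7b8832d, 8d642b8, 8e5b038, 9d87e46, accd814, b47bec1, baa7a26, d16366f, e542536, e772c75, eeeb0e7}.
Reachable from d16366f: {d16366f, e772c75}.
In 3e68441's history but not d16366f's: {33a131d, 3e68441, 679075c, 7b8832d, 8d642b8, 8e5b038, 9d87e46, accd814, b47bec1, baa7a26, e542536, eeeb0e7} — 12 commits.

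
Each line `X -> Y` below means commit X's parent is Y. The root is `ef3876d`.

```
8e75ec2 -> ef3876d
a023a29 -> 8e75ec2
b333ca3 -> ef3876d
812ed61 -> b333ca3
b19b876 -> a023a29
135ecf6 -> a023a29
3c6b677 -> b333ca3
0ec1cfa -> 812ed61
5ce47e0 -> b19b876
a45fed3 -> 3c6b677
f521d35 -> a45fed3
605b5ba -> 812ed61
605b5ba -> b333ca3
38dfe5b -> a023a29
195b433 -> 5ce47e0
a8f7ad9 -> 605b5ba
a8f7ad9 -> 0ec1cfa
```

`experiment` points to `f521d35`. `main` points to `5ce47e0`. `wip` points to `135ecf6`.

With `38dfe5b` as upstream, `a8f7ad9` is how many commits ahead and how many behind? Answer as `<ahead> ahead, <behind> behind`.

5 ahead, 3 behind

Reachable from a8f7ad9: {0ec1cfa, 605b5ba, 812ed61, a8f7ad9, b333ca3, ef3876d}.
Reachable from 38dfe5b: {38dfe5b, 8e75ec2, a023a29, ef3876d}.
Only in a8f7ad9's history (ahead): {0ec1cfa, 605b5ba, 812ed61, a8f7ad9, b333ca3} — 5.
Only in 38dfe5b's history (behind): {38dfe5b, 8e75ec2, a023a29} — 3.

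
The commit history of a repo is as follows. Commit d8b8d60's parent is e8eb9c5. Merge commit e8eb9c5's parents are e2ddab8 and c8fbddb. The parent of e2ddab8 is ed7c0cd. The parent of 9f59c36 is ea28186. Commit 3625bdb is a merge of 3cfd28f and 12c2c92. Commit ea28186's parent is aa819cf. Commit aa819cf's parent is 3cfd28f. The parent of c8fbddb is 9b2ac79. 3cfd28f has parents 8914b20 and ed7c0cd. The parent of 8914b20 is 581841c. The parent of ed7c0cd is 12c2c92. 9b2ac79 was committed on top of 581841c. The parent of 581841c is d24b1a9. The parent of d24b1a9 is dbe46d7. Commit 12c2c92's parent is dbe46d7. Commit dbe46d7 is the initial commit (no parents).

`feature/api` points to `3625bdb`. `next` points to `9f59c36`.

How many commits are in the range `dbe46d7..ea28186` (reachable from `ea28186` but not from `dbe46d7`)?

8

Reachable from ea28186: {12c2c92, 3cfd28f, 581841c, 8914b20, aa819cf, d24b1a9, dbe46d7, ea28186, ed7c0cd}.
Reachable from dbe46d7: {dbe46d7}.
In ea28186's history but not dbe46d7's: {12c2c92, 3cfd28f, 581841c, 8914b20, aa819cf, d24b1a9, ea28186, ed7c0cd} — 8 commits.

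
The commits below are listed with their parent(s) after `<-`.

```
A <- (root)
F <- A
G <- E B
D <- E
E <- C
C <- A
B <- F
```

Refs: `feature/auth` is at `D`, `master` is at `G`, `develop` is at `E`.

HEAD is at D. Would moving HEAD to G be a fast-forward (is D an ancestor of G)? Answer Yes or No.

No

A fast-forward from D to G is possible iff D is an ancestor of G.
Ancestors of G: {A, B, C, E, F, G}.
D is not among them, so fast-forward is not possible.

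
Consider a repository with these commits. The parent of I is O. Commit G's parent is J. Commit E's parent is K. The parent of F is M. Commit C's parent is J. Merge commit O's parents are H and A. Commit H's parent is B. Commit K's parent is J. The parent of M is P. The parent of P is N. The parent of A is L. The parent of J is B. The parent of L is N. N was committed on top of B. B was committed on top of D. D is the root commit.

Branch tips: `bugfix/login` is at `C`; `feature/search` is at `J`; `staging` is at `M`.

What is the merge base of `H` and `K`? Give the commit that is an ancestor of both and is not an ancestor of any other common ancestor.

Ancestors of H: {B, D, H}.
Ancestors of K: {B, D, J, K}.
Common ancestors: {B, D}.
Among these, B is not an ancestor of any other common ancestor — it is the merge base.

B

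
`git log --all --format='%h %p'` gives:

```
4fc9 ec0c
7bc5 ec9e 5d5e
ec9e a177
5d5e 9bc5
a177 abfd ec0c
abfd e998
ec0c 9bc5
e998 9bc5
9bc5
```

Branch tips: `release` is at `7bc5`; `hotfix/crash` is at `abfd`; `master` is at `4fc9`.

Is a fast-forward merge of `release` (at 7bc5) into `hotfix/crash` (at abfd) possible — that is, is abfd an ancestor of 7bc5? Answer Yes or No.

A fast-forward from abfd to 7bc5 is possible iff abfd is an ancestor of 7bc5.
Ancestors of 7bc5: {5d5e, 7bc5, 9bc5, a177, abfd, e998, ec0c, ec9e}.
abfd is among them, so fast-forward is possible.

Yes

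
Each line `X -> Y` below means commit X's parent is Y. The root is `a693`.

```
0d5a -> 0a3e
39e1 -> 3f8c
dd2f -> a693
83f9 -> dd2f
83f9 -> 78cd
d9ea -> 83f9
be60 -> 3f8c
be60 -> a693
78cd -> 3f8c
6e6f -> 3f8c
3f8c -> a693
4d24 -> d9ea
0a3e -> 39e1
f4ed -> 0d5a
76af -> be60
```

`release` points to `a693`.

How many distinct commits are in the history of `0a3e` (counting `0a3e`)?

Walking parent pointers from 0a3e: reachable set = {0a3e, 39e1, 3f8c, a693}.
That is 4 commits.

4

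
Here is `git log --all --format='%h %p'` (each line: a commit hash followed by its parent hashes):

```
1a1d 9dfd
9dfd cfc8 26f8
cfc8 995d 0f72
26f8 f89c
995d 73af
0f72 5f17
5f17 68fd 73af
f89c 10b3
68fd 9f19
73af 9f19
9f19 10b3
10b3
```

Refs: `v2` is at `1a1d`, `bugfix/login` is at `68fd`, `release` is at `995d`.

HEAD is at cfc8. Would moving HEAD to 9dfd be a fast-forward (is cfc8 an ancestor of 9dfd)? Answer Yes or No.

Yes

A fast-forward from cfc8 to 9dfd is possible iff cfc8 is an ancestor of 9dfd.
Ancestors of 9dfd: {0f72, 10b3, 26f8, 5f17, 68fd, 73af, 995d, 9dfd, 9f19, cfc8, f89c}.
cfc8 is among them, so fast-forward is possible.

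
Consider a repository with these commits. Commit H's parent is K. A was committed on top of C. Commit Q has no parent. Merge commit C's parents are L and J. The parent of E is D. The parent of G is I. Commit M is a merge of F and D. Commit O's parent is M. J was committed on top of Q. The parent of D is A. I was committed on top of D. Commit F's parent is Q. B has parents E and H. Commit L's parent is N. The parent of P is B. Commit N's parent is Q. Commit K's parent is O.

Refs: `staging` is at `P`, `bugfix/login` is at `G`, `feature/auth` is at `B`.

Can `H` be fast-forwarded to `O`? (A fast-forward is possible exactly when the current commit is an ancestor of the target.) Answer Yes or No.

A fast-forward from H to O is possible iff H is an ancestor of O.
Ancestors of O: {A, C, D, F, J, L, M, N, O, Q}.
H is not among them, so fast-forward is not possible.

No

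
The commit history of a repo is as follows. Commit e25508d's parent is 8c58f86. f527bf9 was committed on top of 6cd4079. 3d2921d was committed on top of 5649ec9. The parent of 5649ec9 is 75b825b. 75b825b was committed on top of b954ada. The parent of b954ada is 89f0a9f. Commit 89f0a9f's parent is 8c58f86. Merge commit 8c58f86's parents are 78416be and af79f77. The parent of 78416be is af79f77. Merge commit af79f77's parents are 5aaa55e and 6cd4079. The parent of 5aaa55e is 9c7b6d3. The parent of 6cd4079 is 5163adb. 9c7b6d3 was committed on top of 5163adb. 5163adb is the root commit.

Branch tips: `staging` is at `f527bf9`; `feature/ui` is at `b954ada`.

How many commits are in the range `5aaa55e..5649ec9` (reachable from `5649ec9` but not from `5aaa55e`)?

8

Reachable from 5649ec9: {5163adb, 5649ec9, 5aaa55e, 6cd4079, 75b825b, 78416be, 89f0a9f, 8c58f86, 9c7b6d3, af79f77, b954ada}.
Reachable from 5aaa55e: {5163adb, 5aaa55e, 9c7b6d3}.
In 5649ec9's history but not 5aaa55e's: {5649ec9, 6cd4079, 75b825b, 78416be, 89f0a9f, 8c58f86, af79f77, b954ada} — 8 commits.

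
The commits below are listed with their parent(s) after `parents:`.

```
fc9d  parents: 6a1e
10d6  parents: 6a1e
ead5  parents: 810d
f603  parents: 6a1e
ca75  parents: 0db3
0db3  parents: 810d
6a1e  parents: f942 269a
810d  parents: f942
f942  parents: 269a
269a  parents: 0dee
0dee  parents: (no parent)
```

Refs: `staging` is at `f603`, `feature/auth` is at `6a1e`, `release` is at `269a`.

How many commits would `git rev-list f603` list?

Walking parent pointers from f603: reachable set = {0dee, 269a, 6a1e, f603, f942}.
That is 5 commits.

5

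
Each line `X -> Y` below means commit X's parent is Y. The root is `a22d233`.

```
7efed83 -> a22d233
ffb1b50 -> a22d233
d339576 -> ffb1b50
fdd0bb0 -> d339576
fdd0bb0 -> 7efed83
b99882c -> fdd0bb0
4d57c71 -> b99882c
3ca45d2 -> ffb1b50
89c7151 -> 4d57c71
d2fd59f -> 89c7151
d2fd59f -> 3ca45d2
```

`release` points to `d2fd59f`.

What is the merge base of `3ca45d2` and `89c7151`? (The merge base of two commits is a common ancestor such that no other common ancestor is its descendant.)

Ancestors of 3ca45d2: {3ca45d2, a22d233, ffb1b50}.
Ancestors of 89c7151: {4d57c71, 7efed83, 89c7151, a22d233, b99882c, d339576, fdd0bb0, ffb1b50}.
Common ancestors: {a22d233, ffb1b50}.
Among these, ffb1b50 is not an ancestor of any other common ancestor — it is the merge base.

ffb1b50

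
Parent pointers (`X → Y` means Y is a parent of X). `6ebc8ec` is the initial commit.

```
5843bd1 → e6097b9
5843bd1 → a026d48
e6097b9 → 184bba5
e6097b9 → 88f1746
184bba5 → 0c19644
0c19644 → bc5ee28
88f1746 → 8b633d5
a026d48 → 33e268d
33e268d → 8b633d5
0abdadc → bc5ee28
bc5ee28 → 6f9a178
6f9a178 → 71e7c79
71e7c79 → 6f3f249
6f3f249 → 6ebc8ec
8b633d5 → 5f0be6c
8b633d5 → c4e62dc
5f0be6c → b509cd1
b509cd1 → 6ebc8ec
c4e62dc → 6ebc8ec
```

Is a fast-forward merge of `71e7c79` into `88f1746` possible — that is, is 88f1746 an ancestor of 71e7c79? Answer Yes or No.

A fast-forward from 88f1746 to 71e7c79 is possible iff 88f1746 is an ancestor of 71e7c79.
Ancestors of 71e7c79: {6ebc8ec, 6f3f249, 71e7c79}.
88f1746 is not among them, so fast-forward is not possible.

No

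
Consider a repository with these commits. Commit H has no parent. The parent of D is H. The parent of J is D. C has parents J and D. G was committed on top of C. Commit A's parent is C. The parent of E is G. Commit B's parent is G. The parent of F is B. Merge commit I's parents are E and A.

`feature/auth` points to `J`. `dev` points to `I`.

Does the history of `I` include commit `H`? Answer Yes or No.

Yes

Ancestors of I (commits reachable by following parents): {A, C, D, E, G, H, I, J}.
H is in that set, so it is an ancestor of I.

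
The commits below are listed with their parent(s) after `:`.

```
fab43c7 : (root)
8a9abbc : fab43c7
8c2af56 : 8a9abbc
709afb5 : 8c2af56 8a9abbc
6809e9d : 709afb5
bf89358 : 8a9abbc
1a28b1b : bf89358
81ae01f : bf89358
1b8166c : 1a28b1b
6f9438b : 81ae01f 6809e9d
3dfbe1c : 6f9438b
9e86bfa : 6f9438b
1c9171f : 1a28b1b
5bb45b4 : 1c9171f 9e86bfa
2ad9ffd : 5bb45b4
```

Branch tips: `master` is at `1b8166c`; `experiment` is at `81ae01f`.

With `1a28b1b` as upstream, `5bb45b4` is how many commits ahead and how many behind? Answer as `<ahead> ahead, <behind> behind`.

Reachable from 5bb45b4: {1a28b1b, 1c9171f, 5bb45b4, 6809e9d, 6f9438b, 709afb5, 81ae01f, 8a9abbc, 8c2af56, 9e86bfa, bf89358, fab43c7}.
Reachable from 1a28b1b: {1a28b1b, 8a9abbc, bf89358, fab43c7}.
Only in 5bb45b4's history (ahead): {1c9171f, 5bb45b4, 6809e9d, 6f9438b, 709afb5, 81ae01f, 8c2af56, 9e86bfa} — 8.
Only in 1a28b1b's history (behind): {} — 0.

8 ahead, 0 behind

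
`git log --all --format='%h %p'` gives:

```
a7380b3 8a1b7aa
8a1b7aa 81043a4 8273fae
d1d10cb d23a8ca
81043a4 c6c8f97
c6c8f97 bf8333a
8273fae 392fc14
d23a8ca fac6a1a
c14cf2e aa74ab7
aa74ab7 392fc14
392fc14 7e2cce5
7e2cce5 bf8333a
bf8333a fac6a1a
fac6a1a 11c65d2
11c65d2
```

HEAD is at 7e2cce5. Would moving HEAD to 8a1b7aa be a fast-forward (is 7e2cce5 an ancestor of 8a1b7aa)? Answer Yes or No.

A fast-forward from 7e2cce5 to 8a1b7aa is possible iff 7e2cce5 is an ancestor of 8a1b7aa.
Ancestors of 8a1b7aa: {11c65d2, 392fc14, 7e2cce5, 81043a4, 8273fae, 8a1b7aa, bf8333a, c6c8f97, fac6a1a}.
7e2cce5 is among them, so fast-forward is possible.

Yes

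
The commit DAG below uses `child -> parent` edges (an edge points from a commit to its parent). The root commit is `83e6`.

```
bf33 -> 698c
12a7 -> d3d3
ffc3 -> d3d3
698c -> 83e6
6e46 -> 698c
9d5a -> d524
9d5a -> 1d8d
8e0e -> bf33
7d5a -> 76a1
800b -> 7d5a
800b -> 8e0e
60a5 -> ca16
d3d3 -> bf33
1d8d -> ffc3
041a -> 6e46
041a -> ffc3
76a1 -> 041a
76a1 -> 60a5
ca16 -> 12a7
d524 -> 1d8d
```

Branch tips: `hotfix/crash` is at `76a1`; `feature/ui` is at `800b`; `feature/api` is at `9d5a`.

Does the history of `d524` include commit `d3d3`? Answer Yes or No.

Yes

Ancestors of d524 (commits reachable by following parents): {1d8d, 698c, 83e6, bf33, d3d3, d524, ffc3}.
d3d3 is in that set, so it is an ancestor of d524.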